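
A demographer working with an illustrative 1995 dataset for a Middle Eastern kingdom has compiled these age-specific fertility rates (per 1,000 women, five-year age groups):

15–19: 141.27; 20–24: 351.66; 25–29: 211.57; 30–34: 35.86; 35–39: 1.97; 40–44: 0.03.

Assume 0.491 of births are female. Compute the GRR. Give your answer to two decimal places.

1.82

Proportion female at birth = 0.491.
Sum of ASFRs = 141.27 + 351.66 + 211.57 + 35.86 + 1.97 + 0.03 = 742.36
TFR = 5 × 742.36 / 1000 = 3.7118
GRR = 0.491 × 3.7118 = 1.82249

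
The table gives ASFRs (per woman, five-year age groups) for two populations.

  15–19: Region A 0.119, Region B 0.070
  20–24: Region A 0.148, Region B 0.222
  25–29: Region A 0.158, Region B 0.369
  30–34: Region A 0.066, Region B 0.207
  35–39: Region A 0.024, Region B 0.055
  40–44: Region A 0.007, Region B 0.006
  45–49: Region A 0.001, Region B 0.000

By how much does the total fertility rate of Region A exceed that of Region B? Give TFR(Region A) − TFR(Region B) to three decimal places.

-2.030

Region A:
  Sum of ASFRs = 0.119 + 0.148 + 0.158 + 0.066 + 0.024 + 0.007 + 0.001 = 0.523
  TFR = 5 × 0.523 = 2.615
Region B:
  Sum of ASFRs = 0.070 + 0.222 + 0.369 + 0.207 + 0.055 + 0.006 + 0.000 = 0.929
  TFR = 5 × 0.929 = 4.645
Difference = 2.615 − 4.645 = -2.03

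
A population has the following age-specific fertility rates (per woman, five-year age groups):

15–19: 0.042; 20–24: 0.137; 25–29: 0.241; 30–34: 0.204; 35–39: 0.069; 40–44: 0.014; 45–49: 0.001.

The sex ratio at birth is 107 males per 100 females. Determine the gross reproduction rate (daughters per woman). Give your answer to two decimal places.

1.71

Proportion female at birth = 100 / (100 + 107) = 0.48309.
Sum of ASFRs = 0.042 + 0.137 + 0.241 + 0.204 + 0.069 + 0.014 + 0.001 = 0.708
TFR = 5 × 0.708 = 3.54
GRR = 0.48309 × 3.54 = 1.71014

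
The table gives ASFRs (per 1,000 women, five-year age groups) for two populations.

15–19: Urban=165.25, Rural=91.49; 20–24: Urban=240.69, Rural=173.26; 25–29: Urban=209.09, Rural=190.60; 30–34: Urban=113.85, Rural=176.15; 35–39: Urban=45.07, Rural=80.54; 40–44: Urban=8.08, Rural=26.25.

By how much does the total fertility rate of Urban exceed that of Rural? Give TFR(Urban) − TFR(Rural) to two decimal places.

0.22

Urban:
  Sum of ASFRs = 165.25 + 240.69 + 209.09 + 113.85 + 45.07 + 8.08 = 782.03
  TFR = 5 × 782.03 / 1000 = 3.91015
Rural:
  Sum of ASFRs = 91.49 + 173.26 + 190.60 + 176.15 + 80.54 + 26.25 = 738.29
  TFR = 5 × 738.29 / 1000 = 3.69145
Difference = 3.91015 − 3.69145 = 0.2187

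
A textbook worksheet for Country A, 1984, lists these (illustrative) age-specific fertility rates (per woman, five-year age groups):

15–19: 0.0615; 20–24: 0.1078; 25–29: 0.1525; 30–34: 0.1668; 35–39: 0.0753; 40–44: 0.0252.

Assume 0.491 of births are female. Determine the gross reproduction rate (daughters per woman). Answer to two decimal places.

Proportion female at birth = 0.491.
Sum of ASFRs = 0.0615 + 0.1078 + 0.1525 + 0.1668 + 0.0753 + 0.0252 = 0.5891
TFR = 5 × 0.5891 = 2.9455
GRR = 0.491 × 2.9455 = 1.44624

1.45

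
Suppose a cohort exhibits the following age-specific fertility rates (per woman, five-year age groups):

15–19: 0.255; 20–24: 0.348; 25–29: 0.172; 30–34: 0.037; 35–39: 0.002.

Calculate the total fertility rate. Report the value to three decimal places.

Sum of ASFRs = 0.255 + 0.348 + 0.172 + 0.037 + 0.002 = 0.814
TFR = 5 × 0.814 = 4.07

4.070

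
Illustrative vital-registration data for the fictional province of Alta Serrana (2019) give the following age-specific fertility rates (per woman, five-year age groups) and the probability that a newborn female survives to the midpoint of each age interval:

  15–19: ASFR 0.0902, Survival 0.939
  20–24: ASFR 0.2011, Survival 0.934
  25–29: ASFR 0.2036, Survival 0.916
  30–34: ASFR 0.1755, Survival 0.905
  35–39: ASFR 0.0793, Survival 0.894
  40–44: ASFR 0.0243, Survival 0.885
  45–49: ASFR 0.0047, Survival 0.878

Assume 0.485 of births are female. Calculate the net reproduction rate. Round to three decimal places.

1.732

Proportion female at birth = 0.485.
Survival-weighted fertility by age (5·fₓ·Sₓ):
  15–19: 5 × 0.0902 × 0.939 = 0.42349
  20–24: 5 × 0.2011 × 0.934 = 0.93914
  25–29: 5 × 0.2036 × 0.916 = 0.93249
  30–34: 5 × 0.1755 × 0.905 = 0.79414
  35–39: 5 × 0.0793 × 0.894 = 0.35447
  40–44: 5 × 0.0243 × 0.885 = 0.10753
  45–49: 5 × 0.0047 × 0.878 = 0.02063
Sum = 3.57189
NRR = 0.485 × 3.57189 = 1.73237
An NRR exceeding 1 indicates intrinsic growth under these rates.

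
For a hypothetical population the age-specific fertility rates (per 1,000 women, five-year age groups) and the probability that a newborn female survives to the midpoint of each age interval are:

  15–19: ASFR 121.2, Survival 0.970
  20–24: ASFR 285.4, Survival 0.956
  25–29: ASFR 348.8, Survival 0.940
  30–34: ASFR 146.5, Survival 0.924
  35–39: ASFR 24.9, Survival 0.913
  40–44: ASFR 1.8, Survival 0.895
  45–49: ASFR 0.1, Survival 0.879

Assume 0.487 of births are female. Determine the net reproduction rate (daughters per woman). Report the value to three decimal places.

2.138

Proportion female at birth = 0.487.
Weighting each age-specific rate by interval width and survival:
  15–19: 5 × 121.2/1000 × 0.970 = 0.58782
  20–24: 5 × 285.4/1000 × 0.956 = 1.36421
  25–29: 5 × 348.8/1000 × 0.940 = 1.63936
  30–34: 5 × 146.5/1000 × 0.924 = 0.67683
  35–39: 5 × 24.9/1000 × 0.913 = 0.11367
  40–44: 5 × 1.8/1000 × 0.895 = 0.00806
  45–49: 5 × 0.1/1000 × 0.879 = 0.00044
Sum = 4.39039
NRR = 0.487 × 4.39039 = 2.13812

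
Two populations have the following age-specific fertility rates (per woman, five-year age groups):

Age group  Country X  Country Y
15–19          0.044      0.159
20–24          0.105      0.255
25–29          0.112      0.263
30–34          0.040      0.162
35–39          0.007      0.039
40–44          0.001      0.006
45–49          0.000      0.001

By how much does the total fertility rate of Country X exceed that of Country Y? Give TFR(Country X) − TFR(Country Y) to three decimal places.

-2.880

Country X:
  Sum of ASFRs = 0.044 + 0.105 + 0.112 + 0.040 + 0.007 + 0.001 + 0.000 = 0.309
  TFR = 5 × 0.309 = 1.545
Country Y:
  Sum of ASFRs = 0.159 + 0.255 + 0.263 + 0.162 + 0.039 + 0.006 + 0.001 = 0.885
  TFR = 5 × 0.885 = 4.425
Difference = 1.545 − 4.425 = -2.88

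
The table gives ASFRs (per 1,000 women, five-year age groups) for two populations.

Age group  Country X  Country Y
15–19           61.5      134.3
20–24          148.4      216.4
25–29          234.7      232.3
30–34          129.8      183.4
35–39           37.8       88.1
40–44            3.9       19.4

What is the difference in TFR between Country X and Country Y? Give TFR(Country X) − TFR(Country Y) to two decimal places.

-1.29

Country X:
  Sum of ASFRs = 61.5 + 148.4 + 234.7 + 129.8 + 37.8 + 3.9 = 616.1
  TFR = 5 × 616.1 / 1000 = 3.0805
Country Y:
  Sum of ASFRs = 134.3 + 216.4 + 232.3 + 183.4 + 88.1 + 19.4 = 873.9
  TFR = 5 × 873.9 / 1000 = 4.3695
Difference = 3.0805 − 4.3695 = -1.289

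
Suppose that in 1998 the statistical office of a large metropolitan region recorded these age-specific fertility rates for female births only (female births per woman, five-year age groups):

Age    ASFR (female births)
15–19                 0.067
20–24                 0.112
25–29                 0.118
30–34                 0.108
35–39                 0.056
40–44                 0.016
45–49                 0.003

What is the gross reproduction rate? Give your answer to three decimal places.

2.400

Sum of female ASFRs = 0.067 + 0.112 + 0.118 + 0.108 + 0.056 + 0.016 + 0.003 = 0.480
GRR = 5 × 0.480 = 2.4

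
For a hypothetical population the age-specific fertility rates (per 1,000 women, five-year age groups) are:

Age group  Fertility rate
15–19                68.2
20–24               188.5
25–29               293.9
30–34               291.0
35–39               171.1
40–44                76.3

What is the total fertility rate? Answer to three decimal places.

5.445

Sum of ASFRs = 68.2 + 188.5 + 293.9 + 291.0 + 171.1 + 76.3 = 1089.0
TFR = 5 × 1089.0 / 1000 = 5.445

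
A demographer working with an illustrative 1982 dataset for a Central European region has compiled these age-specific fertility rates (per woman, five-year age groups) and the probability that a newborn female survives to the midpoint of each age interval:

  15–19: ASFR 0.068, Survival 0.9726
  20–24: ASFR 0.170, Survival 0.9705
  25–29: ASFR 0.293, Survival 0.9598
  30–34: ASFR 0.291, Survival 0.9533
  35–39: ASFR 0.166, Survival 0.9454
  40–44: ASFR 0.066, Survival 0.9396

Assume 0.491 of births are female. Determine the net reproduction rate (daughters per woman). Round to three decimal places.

Proportion female at birth = 0.491.
Per-age-group product (5 × ASFR × survival probability):
  15–19: 5 × 0.068 × 0.9726 = 0.33068
  20–24: 5 × 0.170 × 0.9705 = 0.82493
  25–29: 5 × 0.293 × 0.9598 = 1.40611
  30–34: 5 × 0.291 × 0.9533 = 1.38705
  35–39: 5 × 0.166 × 0.9454 = 0.78468
  40–44: 5 × 0.066 × 0.9396 = 0.31007
Sum = 5.04352
NRR = 0.491 × 5.04352 = 2.47637
With NRR above 1 the population is above replacement fertility.

2.476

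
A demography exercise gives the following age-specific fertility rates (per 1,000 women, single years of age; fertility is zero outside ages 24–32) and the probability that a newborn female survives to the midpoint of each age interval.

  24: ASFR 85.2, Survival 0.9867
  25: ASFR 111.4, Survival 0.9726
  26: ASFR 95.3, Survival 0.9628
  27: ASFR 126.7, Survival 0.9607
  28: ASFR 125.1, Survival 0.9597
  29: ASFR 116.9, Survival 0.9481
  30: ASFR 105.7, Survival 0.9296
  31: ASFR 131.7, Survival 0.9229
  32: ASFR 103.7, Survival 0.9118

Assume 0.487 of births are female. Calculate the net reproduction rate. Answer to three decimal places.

0.463

Proportion female at birth = 0.487.
Survival-weighted fertility by age (1·fₓ·Sₓ):
  24: 1 × 85.2/1000 × 0.9867 = 0.08407
  25: 1 × 111.4/1000 × 0.9726 = 0.10835
  26: 1 × 95.3/1000 × 0.9628 = 0.09175
  27: 1 × 126.7/1000 × 0.9607 = 0.12172
  28: 1 × 125.1/1000 × 0.9597 = 0.12006
  29: 1 × 116.9/1000 × 0.9481 = 0.11083
  30: 1 × 105.7/1000 × 0.9296 = 0.09826
  31: 1 × 131.7/1000 × 0.9229 = 0.12155
  32: 1 × 103.7/1000 × 0.9118 = 0.09455
Sum = 0.95114
NRR = 0.487 × 0.95114 = 0.46321
With NRR below 1 the population is below replacement fertility.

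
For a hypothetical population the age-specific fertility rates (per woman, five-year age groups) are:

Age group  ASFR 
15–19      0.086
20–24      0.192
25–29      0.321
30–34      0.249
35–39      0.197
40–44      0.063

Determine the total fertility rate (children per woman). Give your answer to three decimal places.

Sum of ASFRs = 0.086 + 0.192 + 0.321 + 0.249 + 0.197 + 0.063 = 1.108
TFR = 5 × 1.108 = 5.54

5.540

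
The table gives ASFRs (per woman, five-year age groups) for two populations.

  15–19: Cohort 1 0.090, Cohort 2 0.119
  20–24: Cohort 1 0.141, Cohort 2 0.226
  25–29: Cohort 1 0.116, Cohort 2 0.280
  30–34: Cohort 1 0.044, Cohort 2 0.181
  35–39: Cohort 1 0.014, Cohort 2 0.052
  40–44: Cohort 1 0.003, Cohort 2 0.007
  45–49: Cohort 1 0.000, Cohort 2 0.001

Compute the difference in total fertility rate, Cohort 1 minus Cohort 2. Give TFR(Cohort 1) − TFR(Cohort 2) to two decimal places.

-2.29

Cohort 1:
  Sum of ASFRs = 0.090 + 0.141 + 0.116 + 0.044 + 0.014 + 0.003 + 0.000 = 0.408
  TFR = 5 × 0.408 = 2.04
Cohort 2:
  Sum of ASFRs = 0.119 + 0.226 + 0.280 + 0.181 + 0.052 + 0.007 + 0.001 = 0.866
  TFR = 5 × 0.866 = 4.33
Difference = 2.04 − 4.33 = -2.29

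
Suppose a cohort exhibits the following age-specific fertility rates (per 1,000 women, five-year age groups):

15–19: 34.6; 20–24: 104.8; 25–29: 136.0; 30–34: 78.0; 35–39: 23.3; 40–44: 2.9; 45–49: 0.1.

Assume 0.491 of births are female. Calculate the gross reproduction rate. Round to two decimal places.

0.93

Proportion female at birth = 0.491.
Sum of ASFRs = 34.6 + 104.8 + 136.0 + 78.0 + 23.3 + 2.9 + 0.1 = 379.7
TFR = 5 × 379.7 / 1000 = 1.8985
GRR = 0.491 × 1.8985 = 0.93216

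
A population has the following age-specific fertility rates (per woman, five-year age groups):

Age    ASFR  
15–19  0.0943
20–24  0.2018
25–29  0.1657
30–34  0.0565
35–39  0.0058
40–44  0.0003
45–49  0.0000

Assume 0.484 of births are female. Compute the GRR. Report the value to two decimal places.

Proportion female at birth = 0.484.
Sum of ASFRs = 0.0943 + 0.2018 + 0.1657 + 0.0565 + 0.0058 + 0.0003 + 0.0000 = 0.5244
TFR = 5 × 0.5244 = 2.622
GRR = 0.484 × 2.622 = 1.26905

1.27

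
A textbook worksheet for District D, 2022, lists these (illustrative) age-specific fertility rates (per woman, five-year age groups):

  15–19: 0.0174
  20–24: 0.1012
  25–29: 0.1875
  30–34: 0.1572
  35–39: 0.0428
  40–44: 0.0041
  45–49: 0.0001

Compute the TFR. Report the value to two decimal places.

Sum of ASFRs = 0.0174 + 0.1012 + 0.1875 + 0.1572 + 0.0428 + 0.0041 + 0.0001 = 0.5103
TFR = 5 × 0.5103 = 2.5515

2.55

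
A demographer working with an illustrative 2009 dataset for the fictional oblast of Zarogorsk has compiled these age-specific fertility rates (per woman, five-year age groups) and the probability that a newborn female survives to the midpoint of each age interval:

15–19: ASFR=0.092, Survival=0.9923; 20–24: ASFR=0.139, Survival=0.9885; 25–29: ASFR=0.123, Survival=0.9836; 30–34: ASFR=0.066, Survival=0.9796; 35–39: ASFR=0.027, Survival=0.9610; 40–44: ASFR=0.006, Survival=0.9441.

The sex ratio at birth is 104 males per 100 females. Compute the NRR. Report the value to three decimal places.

1.093

Proportion female at birth = 100 / (100 + 104) = 0.49020.
Weighting each age-specific rate by interval width and survival:
  15–19: 5 × 0.092 × 0.9923 = 0.45646
  20–24: 5 × 0.139 × 0.9885 = 0.68701
  25–29: 5 × 0.123 × 0.9836 = 0.60491
  30–34: 5 × 0.066 × 0.9796 = 0.32327
  35–39: 5 × 0.027 × 0.9610 = 0.12974
  40–44: 5 × 0.006 × 0.9441 = 0.02832
Sum = 2.22971
NRR = 0.49020 × 2.22971 = 1.09300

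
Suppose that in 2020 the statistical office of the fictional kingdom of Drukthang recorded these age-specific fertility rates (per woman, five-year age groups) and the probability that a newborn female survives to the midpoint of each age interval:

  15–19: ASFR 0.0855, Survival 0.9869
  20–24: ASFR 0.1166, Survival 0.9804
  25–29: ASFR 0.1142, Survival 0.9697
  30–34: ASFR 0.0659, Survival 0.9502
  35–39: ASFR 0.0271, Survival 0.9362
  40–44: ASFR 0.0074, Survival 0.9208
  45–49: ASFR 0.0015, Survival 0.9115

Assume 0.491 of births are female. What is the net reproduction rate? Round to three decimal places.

Proportion female at birth = 0.491.
Survival-weighted fertility by age (5·fₓ·Sₓ):
  15–19: 5 × 0.0855 × 0.9869 = 0.42190
  20–24: 5 × 0.1166 × 0.9804 = 0.57157
  25–29: 5 × 0.1142 × 0.9697 = 0.55370
  30–34: 5 × 0.0659 × 0.9502 = 0.31309
  35–39: 5 × 0.0271 × 0.9362 = 0.12686
  40–44: 5 × 0.0074 × 0.9208 = 0.03407
  45–49: 5 × 0.0015 × 0.9115 = 0.00684
Sum = 2.02803
NRR = 0.491 × 2.02803 = 0.99576
NRR < 1, so the cohort does not fully replace itself.

0.996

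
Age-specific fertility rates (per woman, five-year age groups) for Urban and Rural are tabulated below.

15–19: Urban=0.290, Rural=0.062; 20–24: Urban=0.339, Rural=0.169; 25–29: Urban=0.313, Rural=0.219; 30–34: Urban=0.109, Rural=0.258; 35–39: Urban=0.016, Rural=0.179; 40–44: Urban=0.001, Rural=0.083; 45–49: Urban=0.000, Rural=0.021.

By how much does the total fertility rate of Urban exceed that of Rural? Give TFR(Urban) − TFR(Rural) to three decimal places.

Urban:
  Sum of ASFRs = 0.290 + 0.339 + 0.313 + 0.109 + 0.016 + 0.001 + 0.000 = 1.068
  TFR = 5 × 1.068 = 5.34
Rural:
  Sum of ASFRs = 0.062 + 0.169 + 0.219 + 0.258 + 0.179 + 0.083 + 0.021 = 0.991
  TFR = 5 × 0.991 = 4.955
Difference = 5.34 − 4.955 = 0.385

0.385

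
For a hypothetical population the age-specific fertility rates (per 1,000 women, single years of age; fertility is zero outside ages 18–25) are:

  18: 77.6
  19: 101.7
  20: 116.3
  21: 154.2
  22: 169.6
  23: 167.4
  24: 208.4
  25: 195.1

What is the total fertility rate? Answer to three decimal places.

Sum of ASFRs = 77.6 + 101.7 + 116.3 + 154.2 + 169.6 + 167.4 + 208.4 + 195.1 = 1190.3
TFR = 1190.3 / 1000 = 1.1903

1.190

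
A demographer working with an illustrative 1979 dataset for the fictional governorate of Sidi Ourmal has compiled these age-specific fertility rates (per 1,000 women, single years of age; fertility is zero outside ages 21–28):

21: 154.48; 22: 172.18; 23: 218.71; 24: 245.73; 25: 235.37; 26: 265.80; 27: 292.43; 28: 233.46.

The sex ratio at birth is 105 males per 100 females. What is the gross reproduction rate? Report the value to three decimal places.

0.887

Proportion female at birth = 100 / (100 + 105) = 0.48780.
Sum of ASFRs = 154.48 + 172.18 + 218.71 + 245.73 + 235.37 + 265.80 + 292.43 + 233.46 = 1818.16
TFR = 1818.16 / 1000 = 1.81816
GRR = 0.48780 × 1.81816 = 0.88690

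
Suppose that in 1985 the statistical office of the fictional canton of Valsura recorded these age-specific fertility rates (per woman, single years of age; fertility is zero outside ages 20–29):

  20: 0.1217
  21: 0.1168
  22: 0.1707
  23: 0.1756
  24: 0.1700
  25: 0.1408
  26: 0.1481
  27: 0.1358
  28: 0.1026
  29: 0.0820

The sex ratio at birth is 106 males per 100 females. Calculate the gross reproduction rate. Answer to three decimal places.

0.662

Proportion female at birth = 100 / (100 + 106) = 0.48544.
Sum of ASFRs = 0.1217 + 0.1168 + 0.1707 + 0.1756 + 0.1700 + 0.1408 + 0.1481 + 0.1358 + 0.1026 + 0.0820 = 1.3641
TFR = 1.3641
GRR = 0.48544 × 1.3641 = 0.66219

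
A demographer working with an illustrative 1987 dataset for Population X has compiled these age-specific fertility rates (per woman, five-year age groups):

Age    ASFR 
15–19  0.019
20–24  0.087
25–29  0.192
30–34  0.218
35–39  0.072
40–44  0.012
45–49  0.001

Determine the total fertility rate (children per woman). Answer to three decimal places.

3.005

Sum of ASFRs = 0.019 + 0.087 + 0.192 + 0.218 + 0.072 + 0.012 + 0.001 = 0.601
TFR = 5 × 0.601 = 3.005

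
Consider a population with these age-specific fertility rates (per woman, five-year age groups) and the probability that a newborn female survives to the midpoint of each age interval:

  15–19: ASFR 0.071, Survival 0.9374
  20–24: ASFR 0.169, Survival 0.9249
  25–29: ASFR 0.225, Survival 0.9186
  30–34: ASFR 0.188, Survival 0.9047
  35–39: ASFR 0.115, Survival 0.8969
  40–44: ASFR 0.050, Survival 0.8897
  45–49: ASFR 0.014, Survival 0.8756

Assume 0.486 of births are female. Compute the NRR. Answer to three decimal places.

1.846

Proportion female at birth = 0.486.
Per-age-group product (5 × ASFR × survival probability):
  15–19: 5 × 0.071 × 0.9374 = 0.33278
  20–24: 5 × 0.169 × 0.9249 = 0.78154
  25–29: 5 × 0.225 × 0.9186 = 1.03343
  30–34: 5 × 0.188 × 0.9047 = 0.85042
  35–39: 5 × 0.115 × 0.8969 = 0.51572
  40–44: 5 × 0.050 × 0.8897 = 0.22243
  45–49: 5 × 0.014 × 0.8756 = 0.06129
Sum = 3.79761
NRR = 0.486 × 3.79761 = 1.84564
NRR > 1, so each generation more than replaces itself.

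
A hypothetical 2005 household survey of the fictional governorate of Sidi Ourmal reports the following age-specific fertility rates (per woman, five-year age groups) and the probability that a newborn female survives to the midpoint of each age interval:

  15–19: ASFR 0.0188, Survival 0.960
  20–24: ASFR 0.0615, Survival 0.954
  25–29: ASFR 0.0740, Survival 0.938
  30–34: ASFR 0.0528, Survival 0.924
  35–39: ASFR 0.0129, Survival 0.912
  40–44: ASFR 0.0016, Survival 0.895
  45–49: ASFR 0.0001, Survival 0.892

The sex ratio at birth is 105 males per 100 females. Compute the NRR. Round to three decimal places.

0.508

Proportion female at birth = 100 / (100 + 105) = 0.48780.
Weighting each age-specific rate by interval width and survival:
  15–19: 5 × 0.0188 × 0.960 = 0.09024
  20–24: 5 × 0.0615 × 0.954 = 0.29336
  25–29: 5 × 0.0740 × 0.938 = 0.34706
  30–34: 5 × 0.0528 × 0.924 = 0.24394
  35–39: 5 × 0.0129 × 0.912 = 0.05882
  40–44: 5 × 0.0016 × 0.895 = 0.00716
  45–49: 5 × 0.0001 × 0.892 = 0.00045
Sum = 1.04103
NRR = 0.48780 × 1.04103 = 0.50781
NRR < 1, so the cohort does not fully replace itself.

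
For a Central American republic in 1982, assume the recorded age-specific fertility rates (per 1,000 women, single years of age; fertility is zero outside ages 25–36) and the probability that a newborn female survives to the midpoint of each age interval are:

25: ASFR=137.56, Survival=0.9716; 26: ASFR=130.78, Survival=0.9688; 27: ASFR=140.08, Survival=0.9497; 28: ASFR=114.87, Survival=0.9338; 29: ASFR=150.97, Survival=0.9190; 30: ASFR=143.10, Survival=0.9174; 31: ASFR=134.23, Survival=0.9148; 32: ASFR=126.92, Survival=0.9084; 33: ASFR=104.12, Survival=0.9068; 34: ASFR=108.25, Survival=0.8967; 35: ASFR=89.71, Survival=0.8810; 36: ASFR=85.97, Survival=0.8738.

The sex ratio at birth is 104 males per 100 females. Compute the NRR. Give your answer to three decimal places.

Proportion female at birth = 100 / (100 + 104) = 0.49020.
Per-age-group product (1 × ASFR × survival probability):
  25: 1 × 137.56/1000 × 0.9716 = 0.13365
  26: 1 × 130.78/1000 × 0.9688 = 0.12670
  27: 1 × 140.08/1000 × 0.9497 = 0.13303
  28: 1 × 114.87/1000 × 0.9338 = 0.10727
  29: 1 × 150.97/1000 × 0.9190 = 0.13874
  30: 1 × 143.10/1000 × 0.9174 = 0.13128
  31: 1 × 134.23/1000 × 0.9148 = 0.12279
  32: 1 × 126.92/1000 × 0.9084 = 0.11529
  33: 1 × 104.12/1000 × 0.9068 = 0.09442
  34: 1 × 108.25/1000 × 0.8967 = 0.09707
  35: 1 × 89.71/1000 × 0.8810 = 0.07903
  36: 1 × 85.97/1000 × 0.8738 = 0.07512
Sum = 1.35439
NRR = 0.49020 × 1.35439 = 0.66392
NRR < 1, so the cohort does not fully replace itself.

0.664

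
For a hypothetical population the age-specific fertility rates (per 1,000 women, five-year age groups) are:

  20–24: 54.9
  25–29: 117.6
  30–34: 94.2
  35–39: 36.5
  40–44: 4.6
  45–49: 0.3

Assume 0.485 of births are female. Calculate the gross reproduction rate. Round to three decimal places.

Proportion female at birth = 0.485.
Sum of ASFRs = 54.9 + 117.6 + 94.2 + 36.5 + 4.6 + 0.3 = 308.1
TFR = 5 × 308.1 / 1000 = 1.5405
GRR = 0.485 × 1.5405 = 0.74714

0.747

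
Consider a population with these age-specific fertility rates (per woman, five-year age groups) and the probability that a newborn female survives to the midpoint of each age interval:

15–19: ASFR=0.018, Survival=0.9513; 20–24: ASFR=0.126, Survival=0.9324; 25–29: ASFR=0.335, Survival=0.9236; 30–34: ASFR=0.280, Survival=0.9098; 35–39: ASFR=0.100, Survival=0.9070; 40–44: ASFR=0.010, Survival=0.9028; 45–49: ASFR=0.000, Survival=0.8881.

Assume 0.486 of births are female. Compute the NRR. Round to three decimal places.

1.940

Proportion female at birth = 0.486.
Per-age-group product (5 × ASFR × survival probability):
  15–19: 5 × 0.018 × 0.9513 = 0.08562
  20–24: 5 × 0.126 × 0.9324 = 0.58741
  25–29: 5 × 0.335 × 0.9236 = 1.54703
  30–34: 5 × 0.280 × 0.9098 = 1.27372
  35–39: 5 × 0.100 × 0.9070 = 0.45350
  40–44: 5 × 0.010 × 0.9028 = 0.04514
  45–49: 5 × 0.000 × 0.8881 = 0.00000
Sum = 3.99242
NRR = 0.486 × 3.99242 = 1.94032
With NRR above 1 the population is above replacement fertility.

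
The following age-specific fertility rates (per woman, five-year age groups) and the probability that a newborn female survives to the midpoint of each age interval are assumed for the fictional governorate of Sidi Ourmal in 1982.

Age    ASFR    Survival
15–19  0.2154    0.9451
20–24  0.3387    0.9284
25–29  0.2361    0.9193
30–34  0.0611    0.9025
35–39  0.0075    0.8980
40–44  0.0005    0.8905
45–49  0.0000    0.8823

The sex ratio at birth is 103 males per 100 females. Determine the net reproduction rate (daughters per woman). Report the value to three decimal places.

1.964

Proportion female at birth = 100 / (100 + 103) = 0.49261.
Survival-weighted fertility by age (5·fₓ·Sₓ):
  15–19: 5 × 0.2154 × 0.9451 = 1.01787
  20–24: 5 × 0.3387 × 0.9284 = 1.57225
  25–29: 5 × 0.2361 × 0.9193 = 1.08523
  30–34: 5 × 0.0611 × 0.9025 = 0.27571
  35–39: 5 × 0.0075 × 0.8980 = 0.03368
  40–44: 5 × 0.0005 × 0.8905 = 0.00223
  45–49: 5 × 0.0000 × 0.8823 = 0.00000
Sum = 3.98697
NRR = 0.49261 × 3.98697 = 1.96402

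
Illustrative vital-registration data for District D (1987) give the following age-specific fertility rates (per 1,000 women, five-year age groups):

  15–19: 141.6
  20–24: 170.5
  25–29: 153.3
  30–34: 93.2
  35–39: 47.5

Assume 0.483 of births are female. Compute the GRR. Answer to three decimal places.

Proportion female at birth = 0.483.
Sum of ASFRs = 141.6 + 170.5 + 153.3 + 93.2 + 47.5 = 606.1
TFR = 5 × 606.1 / 1000 = 3.0305
GRR = 0.483 × 3.0305 = 1.46373

1.464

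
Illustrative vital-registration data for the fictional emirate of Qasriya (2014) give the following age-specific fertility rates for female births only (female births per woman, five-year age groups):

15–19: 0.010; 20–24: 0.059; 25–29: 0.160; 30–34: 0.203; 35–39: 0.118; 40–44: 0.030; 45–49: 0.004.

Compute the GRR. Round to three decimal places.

Sum of female ASFRs = 0.010 + 0.059 + 0.160 + 0.203 + 0.118 + 0.030 + 0.004 = 0.584
GRR = 5 × 0.584 = 2.92

2.920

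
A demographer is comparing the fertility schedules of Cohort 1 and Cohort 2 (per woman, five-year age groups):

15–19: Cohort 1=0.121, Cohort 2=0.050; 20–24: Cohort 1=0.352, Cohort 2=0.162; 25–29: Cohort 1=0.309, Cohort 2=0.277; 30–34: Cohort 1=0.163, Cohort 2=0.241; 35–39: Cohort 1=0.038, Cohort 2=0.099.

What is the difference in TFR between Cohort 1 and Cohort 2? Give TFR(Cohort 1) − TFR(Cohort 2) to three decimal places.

Cohort 1:
  Sum of ASFRs = 0.121 + 0.352 + 0.309 + 0.163 + 0.038 = 0.983
  TFR = 5 × 0.983 = 4.915
Cohort 2:
  Sum of ASFRs = 0.050 + 0.162 + 0.277 + 0.241 + 0.099 = 0.829
  TFR = 5 × 0.829 = 4.145
Difference = 4.915 − 4.145 = 0.77

0.770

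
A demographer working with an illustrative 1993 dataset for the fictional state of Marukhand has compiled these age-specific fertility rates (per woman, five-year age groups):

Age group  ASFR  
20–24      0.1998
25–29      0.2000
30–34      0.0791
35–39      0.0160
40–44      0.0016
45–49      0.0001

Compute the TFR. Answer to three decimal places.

Sum of ASFRs = 0.1998 + 0.2000 + 0.0791 + 0.0160 + 0.0016 + 0.0001 = 0.4966
TFR = 5 × 0.4966 = 2.483

2.483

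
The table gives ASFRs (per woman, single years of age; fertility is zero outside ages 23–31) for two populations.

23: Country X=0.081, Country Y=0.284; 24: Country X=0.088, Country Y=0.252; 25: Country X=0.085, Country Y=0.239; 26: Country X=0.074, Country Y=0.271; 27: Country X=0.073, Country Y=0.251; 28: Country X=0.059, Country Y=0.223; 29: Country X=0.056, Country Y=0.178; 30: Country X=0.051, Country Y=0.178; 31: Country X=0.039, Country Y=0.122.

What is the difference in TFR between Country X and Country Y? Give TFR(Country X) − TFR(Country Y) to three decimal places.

Country X:
  Sum of ASFRs = 0.081 + 0.088 + 0.085 + 0.074 + 0.073 + 0.059 + 0.056 + 0.051 + 0.039 = 0.606
  TFR = 0.606
Country Y:
  Sum of ASFRs = 0.284 + 0.252 + 0.239 + 0.271 + 0.251 + 0.223 + 0.178 + 0.178 + 0.122 = 1.998
  TFR = 1.998
Difference = 0.606 − 1.998 = -1.392

-1.392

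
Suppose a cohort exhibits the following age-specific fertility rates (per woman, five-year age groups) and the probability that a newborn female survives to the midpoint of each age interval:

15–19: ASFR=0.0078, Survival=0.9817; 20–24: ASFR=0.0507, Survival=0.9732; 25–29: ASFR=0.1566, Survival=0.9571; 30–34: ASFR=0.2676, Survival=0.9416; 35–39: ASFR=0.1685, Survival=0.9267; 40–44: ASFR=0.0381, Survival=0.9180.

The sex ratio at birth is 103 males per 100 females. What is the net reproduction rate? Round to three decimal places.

Proportion female at birth = 100 / (100 + 103) = 0.49261.
Per-age-group product (5 × ASFR × survival probability):
  15–19: 5 × 0.0078 × 0.9817 = 0.03829
  20–24: 5 × 0.0507 × 0.9732 = 0.24671
  25–29: 5 × 0.1566 × 0.9571 = 0.74941
  30–34: 5 × 0.2676 × 0.9416 = 1.25986
  35–39: 5 × 0.1685 × 0.9267 = 0.78074
  40–44: 5 × 0.0381 × 0.9180 = 0.17488
Sum = 3.24989
NRR = 0.49261 × 3.24989 = 1.60093
NRR > 1, so each generation more than replaces itself.

1.601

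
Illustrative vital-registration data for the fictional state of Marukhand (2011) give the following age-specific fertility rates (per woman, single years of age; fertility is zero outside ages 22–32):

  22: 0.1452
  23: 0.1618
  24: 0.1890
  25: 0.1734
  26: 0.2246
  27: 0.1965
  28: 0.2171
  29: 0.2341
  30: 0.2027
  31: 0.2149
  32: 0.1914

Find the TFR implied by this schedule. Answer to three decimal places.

Sum of ASFRs = 0.1452 + 0.1618 + 0.1890 + 0.1734 + 0.2246 + 0.1965 + 0.2171 + 0.2341 + 0.2027 + 0.2149 + 0.1914 = 2.1507
TFR = 2.1507

2.151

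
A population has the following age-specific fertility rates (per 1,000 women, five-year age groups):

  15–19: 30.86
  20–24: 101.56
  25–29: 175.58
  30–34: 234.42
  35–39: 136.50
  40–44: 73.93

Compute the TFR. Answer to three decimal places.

Sum of ASFRs = 30.86 + 101.56 + 175.58 + 234.42 + 136.50 + 73.93 = 752.85
TFR = 5 × 752.85 / 1000 = 3.76425

3.764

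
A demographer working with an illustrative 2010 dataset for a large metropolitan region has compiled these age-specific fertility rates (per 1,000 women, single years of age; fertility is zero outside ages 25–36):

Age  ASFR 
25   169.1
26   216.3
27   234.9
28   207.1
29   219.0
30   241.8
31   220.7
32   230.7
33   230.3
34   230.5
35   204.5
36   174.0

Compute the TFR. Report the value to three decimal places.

2.579

Sum of ASFRs = 169.1 + 216.3 + 234.9 + 207.1 + 219.0 + 241.8 + 220.7 + 230.7 + 230.3 + 230.5 + 204.5 + 174.0 = 2578.9
TFR = 2578.9 / 1000 = 2.5789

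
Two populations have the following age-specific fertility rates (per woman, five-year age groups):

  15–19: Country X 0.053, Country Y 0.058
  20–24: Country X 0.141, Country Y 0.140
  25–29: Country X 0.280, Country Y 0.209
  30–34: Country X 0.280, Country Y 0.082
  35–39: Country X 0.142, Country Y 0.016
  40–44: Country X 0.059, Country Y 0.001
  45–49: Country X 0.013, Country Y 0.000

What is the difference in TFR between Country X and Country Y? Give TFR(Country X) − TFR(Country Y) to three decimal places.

2.310

Country X:
  Sum of ASFRs = 0.053 + 0.141 + 0.280 + 0.280 + 0.142 + 0.059 + 0.013 = 0.968
  TFR = 5 × 0.968 = 4.84
Country Y:
  Sum of ASFRs = 0.058 + 0.140 + 0.209 + 0.082 + 0.016 + 0.001 + 0.000 = 0.506
  TFR = 5 × 0.506 = 2.53
Difference = 4.84 − 2.53 = 2.31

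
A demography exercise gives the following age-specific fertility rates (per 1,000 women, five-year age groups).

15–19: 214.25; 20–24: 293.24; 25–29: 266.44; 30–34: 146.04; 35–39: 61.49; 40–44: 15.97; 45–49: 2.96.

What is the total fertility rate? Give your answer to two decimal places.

5.00

Sum of ASFRs = 214.25 + 293.24 + 266.44 + 146.04 + 61.49 + 15.97 + 2.96 = 1000.39
TFR = 5 × 1000.39 / 1000 = 5.00195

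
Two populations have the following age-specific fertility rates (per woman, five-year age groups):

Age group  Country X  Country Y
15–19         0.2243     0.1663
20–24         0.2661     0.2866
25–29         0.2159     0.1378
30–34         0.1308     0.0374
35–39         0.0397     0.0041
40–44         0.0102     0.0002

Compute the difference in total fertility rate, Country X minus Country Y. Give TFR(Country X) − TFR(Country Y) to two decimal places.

1.27

Country X:
  Sum of ASFRs = 0.2243 + 0.2661 + 0.2159 + 0.1308 + 0.0397 + 0.0102 = 0.8870
  TFR = 5 × 0.8870 = 4.435
Country Y:
  Sum of ASFRs = 0.1663 + 0.2866 + 0.1378 + 0.0374 + 0.0041 + 0.0002 = 0.6324
  TFR = 5 × 0.6324 = 3.162
Difference = 4.435 − 3.162 = 1.273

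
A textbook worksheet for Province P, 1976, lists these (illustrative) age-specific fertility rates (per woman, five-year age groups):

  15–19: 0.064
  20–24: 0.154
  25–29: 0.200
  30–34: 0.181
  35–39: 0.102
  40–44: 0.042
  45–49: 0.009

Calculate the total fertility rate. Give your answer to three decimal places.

3.760

Sum of ASFRs = 0.064 + 0.154 + 0.200 + 0.181 + 0.102 + 0.042 + 0.009 = 0.752
TFR = 5 × 0.752 = 3.76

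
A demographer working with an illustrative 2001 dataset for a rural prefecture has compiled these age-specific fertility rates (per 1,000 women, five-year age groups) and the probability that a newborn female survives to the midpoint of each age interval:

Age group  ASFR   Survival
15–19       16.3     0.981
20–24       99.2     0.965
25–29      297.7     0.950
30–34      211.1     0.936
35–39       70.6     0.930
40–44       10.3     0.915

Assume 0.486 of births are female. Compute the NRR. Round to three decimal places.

Proportion female at birth = 0.486.
Survival-weighted fertility by age (5·fₓ·Sₓ):
  15–19: 5 × 16.3/1000 × 0.981 = 0.07995
  20–24: 5 × 99.2/1000 × 0.965 = 0.47864
  25–29: 5 × 297.7/1000 × 0.950 = 1.41408
  30–34: 5 × 211.1/1000 × 0.936 = 0.98795
  35–39: 5 × 70.6/1000 × 0.930 = 0.32829
  40–44: 5 × 10.3/1000 × 0.915 = 0.04712
Sum = 3.33603
NRR = 0.486 × 3.33603 = 1.62131
NRR > 1, so each generation more than replaces itself.

1.621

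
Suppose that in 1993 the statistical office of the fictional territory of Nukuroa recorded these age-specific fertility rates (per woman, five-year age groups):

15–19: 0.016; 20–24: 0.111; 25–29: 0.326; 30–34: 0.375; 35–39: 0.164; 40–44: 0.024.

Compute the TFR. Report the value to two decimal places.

Sum of ASFRs = 0.016 + 0.111 + 0.326 + 0.375 + 0.164 + 0.024 = 1.016
TFR = 5 × 1.016 = 5.08

5.08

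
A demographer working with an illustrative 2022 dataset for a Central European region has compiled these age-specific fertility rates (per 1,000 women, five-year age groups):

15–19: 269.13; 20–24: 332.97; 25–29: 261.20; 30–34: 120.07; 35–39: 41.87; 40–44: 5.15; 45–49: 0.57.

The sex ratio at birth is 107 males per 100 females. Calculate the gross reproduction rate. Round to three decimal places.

Proportion female at birth = 100 / (100 + 107) = 0.48309.
Sum of ASFRs = 269.13 + 332.97 + 261.20 + 120.07 + 41.87 + 5.15 + 0.57 = 1030.96
TFR = 5 × 1030.96 / 1000 = 5.1548
GRR = 0.48309 × 5.1548 = 2.49023

2.490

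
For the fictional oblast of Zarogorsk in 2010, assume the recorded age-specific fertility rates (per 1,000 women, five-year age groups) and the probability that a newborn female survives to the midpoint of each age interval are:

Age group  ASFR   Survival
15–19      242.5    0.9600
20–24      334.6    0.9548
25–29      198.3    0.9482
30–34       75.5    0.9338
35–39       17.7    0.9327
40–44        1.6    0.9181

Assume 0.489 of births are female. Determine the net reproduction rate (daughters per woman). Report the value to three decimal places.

Proportion female at birth = 0.489.
Per-age-group product (5 × ASFR × survival probability):
  15–19: 5 × 242.5/1000 × 0.9600 = 1.16400
  20–24: 5 × 334.6/1000 × 0.9548 = 1.59738
  25–29: 5 × 198.3/1000 × 0.9482 = 0.94014
  30–34: 5 × 75.5/1000 × 0.9338 = 0.35251
  35–39: 5 × 17.7/1000 × 0.9327 = 0.08254
  40–44: 5 × 1.6/1000 × 0.9181 = 0.00734
Sum = 4.14391
NRR = 0.489 × 4.14391 = 2.02637

2.026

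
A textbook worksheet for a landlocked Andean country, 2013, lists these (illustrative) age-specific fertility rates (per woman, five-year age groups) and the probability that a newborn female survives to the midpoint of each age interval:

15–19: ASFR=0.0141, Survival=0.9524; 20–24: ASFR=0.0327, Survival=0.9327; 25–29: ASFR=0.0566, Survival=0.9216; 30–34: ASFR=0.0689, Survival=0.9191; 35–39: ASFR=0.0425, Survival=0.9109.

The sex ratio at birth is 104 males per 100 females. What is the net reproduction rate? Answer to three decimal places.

Proportion female at birth = 100 / (100 + 104) = 0.49020.
Weighting each age-specific rate by interval width and survival:
  15–19: 5 × 0.0141 × 0.9524 = 0.06714
  20–24: 5 × 0.0327 × 0.9327 = 0.15250
  25–29: 5 × 0.0566 × 0.9216 = 0.26081
  30–34: 5 × 0.0689 × 0.9191 = 0.31663
  35–39: 5 × 0.0425 × 0.9109 = 0.19357
Sum = 0.99065
NRR = 0.49020 × 0.99065 = 0.48562
An NRR under 1 implies long-run decline under these rates.

0.486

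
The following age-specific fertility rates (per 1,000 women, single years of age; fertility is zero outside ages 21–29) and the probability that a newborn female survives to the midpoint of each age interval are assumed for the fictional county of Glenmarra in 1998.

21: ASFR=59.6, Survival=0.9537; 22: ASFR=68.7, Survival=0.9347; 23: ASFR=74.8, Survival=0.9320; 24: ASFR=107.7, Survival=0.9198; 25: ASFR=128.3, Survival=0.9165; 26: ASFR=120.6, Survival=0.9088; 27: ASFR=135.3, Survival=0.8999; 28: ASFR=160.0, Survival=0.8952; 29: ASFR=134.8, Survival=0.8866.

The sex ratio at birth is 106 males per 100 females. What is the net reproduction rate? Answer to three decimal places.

0.438

Proportion female at birth = 100 / (100 + 106) = 0.48544.
Survival-weighted fertility by age (1·fₓ·Sₓ):
  21: 1 × 59.6/1000 × 0.9537 = 0.05684
  22: 1 × 68.7/1000 × 0.9347 = 0.06421
  23: 1 × 74.8/1000 × 0.9320 = 0.06971
  24: 1 × 107.7/1000 × 0.9198 = 0.09906
  25: 1 × 128.3/1000 × 0.9165 = 0.11759
  26: 1 × 120.6/1000 × 0.9088 = 0.10960
  27: 1 × 135.3/1000 × 0.8999 = 0.12176
  28: 1 × 160.0/1000 × 0.8952 = 0.14323
  29: 1 × 134.8/1000 × 0.8866 = 0.11951
Sum = 0.90151
NRR = 0.48544 × 0.90151 = 0.43763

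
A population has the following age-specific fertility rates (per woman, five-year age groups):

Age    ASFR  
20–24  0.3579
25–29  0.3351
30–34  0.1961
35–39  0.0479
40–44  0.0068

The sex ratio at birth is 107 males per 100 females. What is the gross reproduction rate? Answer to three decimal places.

Proportion female at birth = 100 / (100 + 107) = 0.48309.
Sum of ASFRs = 0.3579 + 0.3351 + 0.1961 + 0.0479 + 0.0068 = 0.9438
TFR = 5 × 0.9438 = 4.719
GRR = 0.48309 × 4.719 = 2.27970

2.280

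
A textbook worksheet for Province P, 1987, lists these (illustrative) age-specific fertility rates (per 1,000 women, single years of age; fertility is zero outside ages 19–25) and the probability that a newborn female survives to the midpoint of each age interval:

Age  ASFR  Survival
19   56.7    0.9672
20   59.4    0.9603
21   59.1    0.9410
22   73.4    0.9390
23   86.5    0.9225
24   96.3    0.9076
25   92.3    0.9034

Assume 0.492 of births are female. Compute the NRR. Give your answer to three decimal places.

Proportion female at birth = 0.492.
Each age group contributes 1 × ASFR × survival:
  19: 1 × 56.7/1000 × 0.9672 = 0.05484
  20: 1 × 59.4/1000 × 0.9603 = 0.05704
  21: 1 × 59.1/1000 × 0.9410 = 0.05561
  22: 1 × 73.4/1000 × 0.9390 = 0.06892
  23: 1 × 86.5/1000 × 0.9225 = 0.07980
  24: 1 × 96.3/1000 × 0.9076 = 0.08740
  25: 1 × 92.3/1000 × 0.9034 = 0.08338
Sum = 0.48699
NRR = 0.492 × 0.48699 = 0.23960
An NRR under 1 implies long-run decline under these rates.

0.240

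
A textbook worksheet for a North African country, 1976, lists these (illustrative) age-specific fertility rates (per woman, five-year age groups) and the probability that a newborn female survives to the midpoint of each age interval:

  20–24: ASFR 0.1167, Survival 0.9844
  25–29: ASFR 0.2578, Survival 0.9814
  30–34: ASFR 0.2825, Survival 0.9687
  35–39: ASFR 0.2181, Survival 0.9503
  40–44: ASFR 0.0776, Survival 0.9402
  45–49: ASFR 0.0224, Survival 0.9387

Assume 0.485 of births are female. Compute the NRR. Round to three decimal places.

2.286

Proportion female at birth = 0.485.
Each age group contributes 5 × ASFR × survival:
  20–24: 5 × 0.1167 × 0.9844 = 0.57440
  25–29: 5 × 0.2578 × 0.9814 = 1.26502
  30–34: 5 × 0.2825 × 0.9687 = 1.36829
  35–39: 5 × 0.2181 × 0.9503 = 1.03630
  40–44: 5 × 0.0776 × 0.9402 = 0.36480
  45–49: 5 × 0.0224 × 0.9387 = 0.10513
Sum = 4.71394
NRR = 0.485 × 4.71394 = 2.28626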